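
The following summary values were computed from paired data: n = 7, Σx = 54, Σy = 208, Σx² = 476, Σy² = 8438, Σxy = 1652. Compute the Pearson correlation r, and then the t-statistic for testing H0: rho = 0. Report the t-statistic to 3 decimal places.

S_xy = nΣxy − ΣxΣy = 7·1652 − 54·208 = 11564 − 11232 = 332
S_xx = nΣx² − (Σx)² = 7·476 − 54² = 3332 − 2916 = 416
S_yy = nΣy² − (Σy)² = 7·8438 − 208² = 59066 − 43264 = 15802
r = S_xy / √(S_xx·S_yy) = 332 / √(416·15802) = 332 / √6573632 = 332 / 2563.9095 = 0.1295
t = r·√(n−2)/√(1−r²) = 0.1295·√5 / √(1−0.016770) = 0.289571 / 0.991580 = 0.292

0.292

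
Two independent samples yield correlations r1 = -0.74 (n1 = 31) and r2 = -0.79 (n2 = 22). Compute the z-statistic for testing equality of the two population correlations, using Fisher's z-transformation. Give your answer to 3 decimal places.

z1 = atanh(-0.74) = -0.950479,  z2 = atanh(-0.79) = -1.071432
SE = √(1/(n1−3) + 1/(n2−3)) = √(1/28 + 1/19) = √(0.0357143 + 0.0526316) = √0.0883459 = 0.297230
z = (z1 − z2)/SE = (-0.950479 − (-1.071432)) / 0.297230 = 0.120953 / 0.297230 = 0.407

0.407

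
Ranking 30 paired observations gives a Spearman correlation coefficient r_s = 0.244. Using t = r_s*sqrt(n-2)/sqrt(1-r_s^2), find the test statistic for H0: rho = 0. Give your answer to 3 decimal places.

t = r_s·√(n−2) / √(1−r_s²) with r_s = 0.244, n = 30
  = 0.244·√28 / √(1 − 0.059536)
  = 0.244·5.291503 / 0.969775
  = 1.291127 / 0.969775 = 1.331

1.331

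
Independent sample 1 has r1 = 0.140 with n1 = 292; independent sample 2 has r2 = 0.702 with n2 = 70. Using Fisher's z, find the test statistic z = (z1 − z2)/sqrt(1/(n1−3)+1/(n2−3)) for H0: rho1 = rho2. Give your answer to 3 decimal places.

-5.386

z1 = atanh(0.140) = 0.140926,  z2 = atanh(0.702) = 0.871233
SE = √(1/(n1−3) + 1/(n2−3)) = √(1/289 + 1/67) = √(0.0034602 + 0.0149254) = √0.0183856 = 0.135594
z = (z1 − z2)/SE = (0.140926 − 0.871233) / 0.135594 = -0.730307 / 0.135594 = -5.386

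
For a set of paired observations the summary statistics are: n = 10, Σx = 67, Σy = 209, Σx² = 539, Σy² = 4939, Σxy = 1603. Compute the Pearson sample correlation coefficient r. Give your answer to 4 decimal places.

S_xy = nΣxy − ΣxΣy = 10·1603 − 67·209 = 16030 − 14003 = 2027
S_xx = nΣx² − (Σx)² = 10·539 − 67² = 5390 − 4489 = 901
S_yy = nΣy² − (Σy)² = 10·4939 − 209² = 49390 − 43681 = 5709
r = S_xy / √(S_xx·S_yy) = 2027 / √(901·5709) = 2027 / √5143809 = 2027 / 2267.9967 = 0.8937

0.8937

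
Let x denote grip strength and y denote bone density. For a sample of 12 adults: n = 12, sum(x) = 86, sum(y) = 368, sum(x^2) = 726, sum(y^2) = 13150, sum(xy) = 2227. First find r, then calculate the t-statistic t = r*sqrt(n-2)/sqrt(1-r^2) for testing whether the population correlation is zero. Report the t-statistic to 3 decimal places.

Numerator: nΣxy − (Σx)(Σy) = 12·2227 − (86)(368) = -4924
Denominator: √[(nΣx²−(Σx)²)(nΣy²−(Σy)²)]
  nΣx²−(Σx)² = 12·726 − 7396 = 1316;  nΣy²−(Σy)² = 12·13150 − 135424 = 22376
  √(1316·22376) = √29446816 = 5426.4921
r = -4924 / 5426.4921 = -0.9074
t = r·√(n−2)/√(1−r²) = -0.9074·√10 / √(1−0.823375) = -2.869451 / 0.420268 = -6.828

-6.828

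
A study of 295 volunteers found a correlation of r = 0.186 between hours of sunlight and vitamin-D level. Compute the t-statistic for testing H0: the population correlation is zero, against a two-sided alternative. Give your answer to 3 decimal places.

3.240

t = r·√(n−2) / √(1−r²) with r = 0.186, n = 295
  = 0.186·√293 / √(1 − 0.034596)
  = 0.186·17.117243 / 0.982550
  = 3.183807 / 0.982550 = 3.240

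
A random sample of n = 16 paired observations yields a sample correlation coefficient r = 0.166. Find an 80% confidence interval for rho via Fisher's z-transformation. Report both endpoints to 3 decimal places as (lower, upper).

(-0.186, 0.480)

Fisher z: z_r = atanh(r) = ½·ln((1+0.166)/(1−0.166)) = 0.167550
SE(z) = 1/√(n−3) = 1/√13 = 0.277350
80% ⇒ z* = 1.282; margin = 1.282·0.277350 = 0.355563
CI on z-scale: (-0.188013, 0.523113)
Back-transform: tanh(-0.188013) = -0.185829, tanh(0.523113) = 0.480099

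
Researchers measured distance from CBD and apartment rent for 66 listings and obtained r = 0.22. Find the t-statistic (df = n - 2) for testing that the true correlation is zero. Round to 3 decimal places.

1.804

1 − r² = 1 − 0.0484 = 0.9516;  √(1−r²) = 0.975500
√(n−2) = √64 = 8.000000
t = r·√(n−2)/√(1−r²) = 0.22 · 8.000000 / 0.975500 = 1.804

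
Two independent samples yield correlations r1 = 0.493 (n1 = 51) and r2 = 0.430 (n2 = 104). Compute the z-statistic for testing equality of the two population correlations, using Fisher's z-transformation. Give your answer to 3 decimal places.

0.457

z1 = atanh(0.493) = 0.540016,  z2 = atanh(0.430) = 0.459897
SE = √(1/(n1−3) + 1/(n2−3)) = √(1/48 + 1/101) = √(0.0208333 + 0.0099010) = √0.0307343 = 0.175312
z = (z1 − z2)/SE = (0.540016 − 0.459897) / 0.175312 = 0.080119 / 0.175312 = 0.457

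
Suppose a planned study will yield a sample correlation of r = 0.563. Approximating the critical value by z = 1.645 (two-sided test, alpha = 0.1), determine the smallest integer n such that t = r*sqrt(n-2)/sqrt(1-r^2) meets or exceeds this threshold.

r√(n−2)/√(1−r²) ≥ 1.645  ⇔  n−2 ≥ (1.645)²·(1−r²)/r²
(1−r²)/r² = (1−0.316969)/0.316969 = 2.1549
n ≥ 2 + 2.706025·2.1549 = 2 + 5.8312 = 7.8312
⌈7.8312⌉ = 8

8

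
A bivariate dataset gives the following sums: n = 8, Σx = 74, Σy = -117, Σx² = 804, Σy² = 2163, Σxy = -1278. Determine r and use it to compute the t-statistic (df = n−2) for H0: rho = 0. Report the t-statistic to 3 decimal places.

Numerator: nΣxy − (Σx)(Σy) = 8·(-1278) − (74)(-117) = -1566
Denominator: √[(nΣx²−(Σx)²)(nΣy²−(Σy)²)]
  nΣx²−(Σx)² = 8·804 − 5476 = 956;  nΣy²−(Σy)² = 8·2163 − 13689 = 3615
  √(956·3615) = √3455940 = 1859.0159
r = -1566 / 1859.0159 = -0.8424
t = r·√(n−2)/√(1−r²) = -0.8424·√6 / √(1−0.709638) = -2.063450 / 0.538852 = -3.829

-3.829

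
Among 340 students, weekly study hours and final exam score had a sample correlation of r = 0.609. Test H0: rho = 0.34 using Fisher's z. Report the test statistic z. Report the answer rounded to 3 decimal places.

6.485

z_r = atanh(0.609) = 0.707330,  z_0 = atanh(0.34) = 0.354093
SE = 1/√(n−3) = 1/√337 = 0.054473
z = (z_r − z_0)/SE = (0.707330 − 0.354093) / 0.054473 = 0.353237 / 0.054473 = 6.485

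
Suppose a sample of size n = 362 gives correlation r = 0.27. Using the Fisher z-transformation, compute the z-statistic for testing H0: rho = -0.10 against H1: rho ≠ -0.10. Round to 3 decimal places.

7.147

Fisher z: atanh(0.27) = 0.276864, atanh(-0.10) = -0.100335
z = (z_r − z_0)·√(n−3) = (0.276864 − (-0.100335))·√359 = 0.377199 · 18.947295 = 7.147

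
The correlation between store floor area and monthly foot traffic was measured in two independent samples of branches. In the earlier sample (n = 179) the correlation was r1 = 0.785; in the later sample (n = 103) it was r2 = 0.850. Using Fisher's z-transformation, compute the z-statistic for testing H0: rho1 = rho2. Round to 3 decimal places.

-1.580

Fisher z-transforms: z1 = atanh(0.785) = 1.058268, z2 = atanh(0.850) = 1.256153; difference d = -0.197885
Var(d) = 1/176 + 1/100 = 0.0056818 + 0.0100000 = 0.0156818
z = d/√Var(d) = -0.197885 / √0.0156818 = -0.197885 / 0.125227 = -1.580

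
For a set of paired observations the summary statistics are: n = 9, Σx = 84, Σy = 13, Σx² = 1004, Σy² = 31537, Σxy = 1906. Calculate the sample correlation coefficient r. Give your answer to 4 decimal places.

0.6777

Numerator: nΣxy − (Σx)(Σy) = 9·1906 − (84)(13) = 16062
Denominator: √[(nΣx²−(Σx)²)(nΣy²−(Σy)²)]
  nΣx²−(Σx)² = 9·1004 − 7056 = 1980;  nΣy²−(Σy)² = 9·31537 − 169 = 283664
  √(1980·283664) = √561654720 = 23699.2557
r = 16062 / 23699.2557 = 0.6777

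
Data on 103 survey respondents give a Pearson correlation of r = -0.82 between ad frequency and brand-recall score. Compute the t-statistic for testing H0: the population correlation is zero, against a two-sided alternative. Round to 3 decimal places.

1 − r² = 1 − 0.6724 = 0.3276;  √(1−r²) = 0.572364
√(n−2) = √101 = 10.049876
t = r·√(n−2)/√(1−r²) = -0.82 · 10.049876 / 0.572364 = -14.398

-14.398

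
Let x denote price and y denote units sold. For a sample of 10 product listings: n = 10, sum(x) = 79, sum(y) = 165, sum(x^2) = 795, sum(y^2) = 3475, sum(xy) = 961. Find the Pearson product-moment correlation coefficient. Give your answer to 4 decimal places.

-0.9551

S_xy = nΣxy − ΣxΣy = 10·961 − 79·165 = 9610 − 13035 = -3425
S_xx = nΣx² − (Σx)² = 10·795 − 79² = 7950 − 6241 = 1709
S_yy = nΣy² − (Σy)² = 10·3475 − 165² = 34750 − 27225 = 7525
r = S_xy / √(S_xx·S_yy) = -3425 / √(1709·7525) = -3425 / √12860225 = -3425 / 3586.1156 = -0.9551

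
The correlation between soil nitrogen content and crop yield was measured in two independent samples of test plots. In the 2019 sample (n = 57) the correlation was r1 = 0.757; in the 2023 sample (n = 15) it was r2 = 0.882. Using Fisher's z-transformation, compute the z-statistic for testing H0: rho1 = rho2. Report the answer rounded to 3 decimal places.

-1.239

z1 = atanh(0.757) = 0.989151,  z2 = atanh(0.882) = 1.384703
SE = √(1/(n1−3) + 1/(n2−3)) = √(1/54 + 1/12) = √(0.0185185 + 0.0833333) = √0.1018518 = 0.319142
z = (z1 − z2)/SE = (0.989151 − 1.384703) / 0.319142 = -0.395552 / 0.319142 = -1.239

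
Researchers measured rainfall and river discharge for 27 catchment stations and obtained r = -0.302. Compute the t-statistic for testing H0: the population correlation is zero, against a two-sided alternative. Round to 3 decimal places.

-1.584

1 − r² = 1 − 0.091204 = 0.908796;  √(1−r²) = 0.953308
√(n−2) = √25 = 5.000000
t = r·√(n−2)/√(1−r²) = -0.302 · 5.000000 / 0.953308 = -1.584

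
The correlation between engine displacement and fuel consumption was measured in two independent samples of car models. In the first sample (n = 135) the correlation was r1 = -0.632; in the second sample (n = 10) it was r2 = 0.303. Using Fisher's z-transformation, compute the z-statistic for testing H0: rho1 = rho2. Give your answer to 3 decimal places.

z1 = atanh(-0.632) = -0.744739,  z2 = atanh(0.303) = 0.312820
SE = √(1/(n1−3) + 1/(n2−3)) = √(1/132 + 1/7) = √(0.0075758 + 0.1428571) = √0.1504329 = 0.387857
z = (z1 − z2)/SE = (-0.744739 − 0.312820) / 0.387857 = -1.057559 / 0.387857 = -2.727

-2.727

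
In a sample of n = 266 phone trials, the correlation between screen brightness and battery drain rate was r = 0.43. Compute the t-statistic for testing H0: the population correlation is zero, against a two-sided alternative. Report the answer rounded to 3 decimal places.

7.739

1 − r² = 1 − 0.1849 = 0.8151;  √(1−r²) = 0.902829
√(n−2) = √264 = 16.248077
t = r·√(n−2)/√(1−r²) = 0.43 · 16.248077 / 0.902829 = 7.739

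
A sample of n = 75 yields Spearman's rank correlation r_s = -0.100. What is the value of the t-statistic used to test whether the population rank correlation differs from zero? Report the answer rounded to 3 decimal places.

t = r_s·√(n−2) / √(1−r_s²) with r_s = -0.100, n = 75
  = -0.100·√73 / √(1 − 0.010000)
  = -0.100·8.544004 / 0.994987
  = -0.854400 / 0.994987 = -0.859

-0.859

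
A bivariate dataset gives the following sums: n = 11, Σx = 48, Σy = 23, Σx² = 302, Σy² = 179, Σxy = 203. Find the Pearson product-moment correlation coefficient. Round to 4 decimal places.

0.9325

Numerator: nΣxy − (Σx)(Σy) = 11·203 − (48)(23) = 1129
Denominator: √[(nΣx²−(Σx)²)(nΣy²−(Σy)²)]
  nΣx²−(Σx)² = 11·302 − 2304 = 1018;  nΣy²−(Σy)² = 11·179 − 529 = 1440
  √(1018·1440) = √1465920 = 1210.7518
r = 1129 / 1210.7518 = 0.9325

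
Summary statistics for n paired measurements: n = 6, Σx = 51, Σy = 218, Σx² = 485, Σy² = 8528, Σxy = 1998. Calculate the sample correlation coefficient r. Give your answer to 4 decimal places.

0.8199

Numerator: nΣxy − (Σx)(Σy) = 6·1998 − (51)(218) = 870
Denominator: √[(nΣx²−(Σx)²)(nΣy²−(Σy)²)]
  nΣx²−(Σx)² = 6·485 − 2601 = 309;  nΣy²−(Σy)² = 6·8528 − 47524 = 3644
  √(309·3644) = √1125996 = 1061.1296
r = 870 / 1061.1296 = 0.8199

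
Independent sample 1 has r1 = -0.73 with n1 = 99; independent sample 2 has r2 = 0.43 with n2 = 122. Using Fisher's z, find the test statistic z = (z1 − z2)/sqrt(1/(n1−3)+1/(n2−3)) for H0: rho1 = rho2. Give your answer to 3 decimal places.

-10.122

Fisher z-transforms: z1 = atanh(-0.73) = -0.928727, z2 = atanh(0.43) = 0.459897; difference d = -1.388624
Var(d) = 1/96 + 1/119 = 0.0104167 + 0.0084034 = 0.0188201
z = d/√Var(d) = -1.388624 / √0.0188201 = -1.388624 / 0.137186 = -10.122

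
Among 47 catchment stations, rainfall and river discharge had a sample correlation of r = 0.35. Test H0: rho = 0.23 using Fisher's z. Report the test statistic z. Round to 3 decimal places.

Fisher z: atanh(0.35) = 0.365444, atanh(0.23) = 0.234189
z = (z_r − z_0)·√(n−3) = (0.365444 − 0.234189)·√44 = 0.131255 · 6.633250 = 0.871

0.871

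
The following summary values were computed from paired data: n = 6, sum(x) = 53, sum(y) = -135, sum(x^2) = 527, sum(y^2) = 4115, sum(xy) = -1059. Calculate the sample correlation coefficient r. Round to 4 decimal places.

0.5302

S_xy = nΣxy − ΣxΣy = 6·(-1059) − 53·(-135) = -6354 − (-7155) = 801
S_xx = nΣx² − (Σx)² = 6·527 − 53² = 3162 − 2809 = 353
S_yy = nΣy² − (Σy)² = 6·4115 − (-135)² = 24690 − 18225 = 6465
r = S_xy / √(S_xx·S_yy) = 801 / √(353·6465) = 801 / √2282145 = 801 / 1510.6770 = 0.5302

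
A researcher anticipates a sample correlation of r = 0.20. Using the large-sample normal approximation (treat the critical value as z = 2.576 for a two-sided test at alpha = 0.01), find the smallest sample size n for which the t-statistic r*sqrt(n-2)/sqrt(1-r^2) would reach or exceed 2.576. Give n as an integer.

162

r√(n−2)/√(1−r²) ≥ 2.576  ⇔  n−2 ≥ (2.576)²·(1−r²)/r²
(1−r²)/r² = (1−0.0400)/0.0400 = 24.0000
n ≥ 2 + 6.635776·24.0000 = 2 + 159.2586 = 161.2586
⌈161.2586⌉ = 162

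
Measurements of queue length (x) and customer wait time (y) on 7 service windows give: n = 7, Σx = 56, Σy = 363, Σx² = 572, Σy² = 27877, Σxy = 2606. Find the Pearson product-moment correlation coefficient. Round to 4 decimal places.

Numerator: nΣxy − (Σx)(Σy) = 7·2606 − (56)(363) = -2086
Denominator: √[(nΣx²−(Σx)²)(nΣy²−(Σy)²)]
  nΣx²−(Σx)² = 7·572 − 3136 = 868;  nΣy²−(Σy)² = 7·27877 − 131769 = 63370
  √(868·63370) = √55005160 = 7416.5464
r = -2086 / 7416.5464 = -0.2813

-0.2813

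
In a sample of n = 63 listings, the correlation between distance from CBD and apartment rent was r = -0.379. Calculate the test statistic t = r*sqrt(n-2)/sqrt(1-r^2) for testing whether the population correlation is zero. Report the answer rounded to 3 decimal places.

t = r·√(n−2) / √(1−r²) with r = -0.379, n = 63
  = -0.379·√61 / √(1 − 0.143641)
  = -0.379·7.810250 / 0.925397
  = -2.960085 / 0.925397 = -3.199

-3.199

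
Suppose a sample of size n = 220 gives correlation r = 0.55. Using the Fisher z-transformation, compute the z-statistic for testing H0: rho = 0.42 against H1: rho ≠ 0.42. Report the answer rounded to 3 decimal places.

Fisher z: atanh(0.55) = 0.618381, atanh(0.42) = 0.447692
z = (z_r − z_0)·√(n−3) = (0.618381 − 0.447692)·√217 = 0.170689 · 14.730920 = 2.514

2.514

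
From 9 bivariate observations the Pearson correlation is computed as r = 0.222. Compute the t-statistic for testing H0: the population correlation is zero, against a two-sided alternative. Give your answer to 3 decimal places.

t = r·√(n−2) / √(1−r²) with r = 0.222, n = 9
  = 0.222·√7 / √(1 − 0.049284)
  = 0.222·2.645751 / 0.975047
  = 0.587357 / 0.975047 = 0.602

0.602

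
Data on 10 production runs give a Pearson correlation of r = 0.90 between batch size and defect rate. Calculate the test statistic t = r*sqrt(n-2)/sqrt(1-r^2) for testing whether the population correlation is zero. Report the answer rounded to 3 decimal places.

5.840

t = r·√(n−2) / √(1−r²) with r = 0.90, n = 10
  = 0.90·√8 / √(1 − 0.8100)
  = 0.90·2.828427 / 0.435890
  = 2.545584 / 0.435890 = 5.840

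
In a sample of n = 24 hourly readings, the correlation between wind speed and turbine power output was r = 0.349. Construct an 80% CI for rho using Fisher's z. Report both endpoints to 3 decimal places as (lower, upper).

(0.084, 0.568)

z_r = atanh(0.349) = 0.364305;  SE = 1/√(n−3) = 1/√21 = 0.218218
z-limits: 0.364305 ± 1.282·0.218218 = 0.364305 ± 0.279755 = [0.084550, 0.644060]
ρ-limits: (tanh 0.084550, tanh 0.644060) = (0.084, 0.568)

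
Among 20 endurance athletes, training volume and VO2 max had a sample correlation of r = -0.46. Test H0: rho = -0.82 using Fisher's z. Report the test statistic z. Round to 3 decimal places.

Fisher z: atanh(-0.46) = -0.497311, atanh(-0.82) = -1.156817
z = (z_r − z_0)·√(n−3) = (-0.497311 − (-1.156817))·√17 = 0.659506 · 4.123106 = 2.719

2.719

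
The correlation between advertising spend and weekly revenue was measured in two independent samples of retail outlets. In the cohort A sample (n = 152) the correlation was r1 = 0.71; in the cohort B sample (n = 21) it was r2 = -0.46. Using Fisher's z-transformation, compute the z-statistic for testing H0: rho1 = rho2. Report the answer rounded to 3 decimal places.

5.548

Fisher z-transforms: z1 = atanh(0.71) = 0.887184, z2 = atanh(-0.46) = -0.497311; difference d = 1.384495
Var(d) = 1/149 + 1/18 = 0.0067114 + 0.0555556 = 0.0622670
z = d/√Var(d) = 1.384495 / √0.0622670 = 1.384495 / 0.249534 = 5.548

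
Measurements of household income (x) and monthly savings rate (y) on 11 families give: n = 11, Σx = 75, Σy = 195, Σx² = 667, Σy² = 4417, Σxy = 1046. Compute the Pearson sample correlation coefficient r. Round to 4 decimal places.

S_xy = nΣxy − ΣxΣy = 11·1046 − 75·195 = 11506 − 14625 = -3119
S_xx = nΣx² − (Σx)² = 11·667 − 75² = 7337 − 5625 = 1712
S_yy = nΣy² − (Σy)² = 11·4417 − 195² = 48587 − 38025 = 10562
r = S_xy / √(S_xx·S_yy) = -3119 / √(1712·10562) = -3119 / √18082144 = -3119 / 4252.3104 = -0.7335

-0.7335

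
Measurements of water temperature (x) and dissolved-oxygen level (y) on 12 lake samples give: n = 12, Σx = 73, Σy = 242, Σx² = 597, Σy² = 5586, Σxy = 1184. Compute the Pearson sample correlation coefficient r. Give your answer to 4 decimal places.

-0.8772

Numerator: nΣxy − (Σx)(Σy) = 12·1184 − (73)(242) = -3458
Denominator: √[(nΣx²−(Σx)²)(nΣy²−(Σy)²)]
  nΣx²−(Σx)² = 12·597 − 5329 = 1835;  nΣy²−(Σy)² = 12·5586 − 58564 = 8468
  √(1835·8468) = √15538780 = 3941.9259
r = -3458 / 3941.9259 = -0.8772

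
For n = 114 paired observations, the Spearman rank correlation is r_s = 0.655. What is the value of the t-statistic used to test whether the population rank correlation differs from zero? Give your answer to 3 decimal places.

9.174

1 − r_s² = 1 − 0.429025 = 0.570975;  √(1−r_s²) = 0.755629
√(n−2) = √112 = 10.583005
t = r_s·√(n−2)/√(1−r_s²) = 0.655 · 10.583005 / 0.755629 = 9.174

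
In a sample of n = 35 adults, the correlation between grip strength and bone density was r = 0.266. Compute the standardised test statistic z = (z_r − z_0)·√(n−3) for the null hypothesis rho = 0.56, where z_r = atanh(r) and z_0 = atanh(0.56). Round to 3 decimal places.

-2.038

Fisher z: atanh(0.266) = 0.272554, atanh(0.56) = 0.632833
z = (z_r − z_0)·√(n−3) = (0.272554 − 0.632833)·√32 = -0.360279 · 5.656854 = -2.038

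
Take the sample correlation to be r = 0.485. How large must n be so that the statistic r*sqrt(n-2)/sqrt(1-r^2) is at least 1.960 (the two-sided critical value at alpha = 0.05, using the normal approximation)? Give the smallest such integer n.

Need r·√(n−2)/√(1−r²) ≥ 1.960
√(n−2) ≥ 1.960·√(1−0.235225) / 0.485 = 1.960·0.874514 / 0.485 = 3.5341
n−2 ≥ 12.4899  ⇒  n ≥ 14.4899
Smallest integer n = 15

15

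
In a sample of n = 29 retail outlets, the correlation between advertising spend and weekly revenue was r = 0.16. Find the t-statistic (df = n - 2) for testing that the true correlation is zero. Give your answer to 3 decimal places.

1 − r² = 1 − 0.0256 = 0.9744;  √(1−r²) = 0.987117
√(n−2) = √27 = 5.196152
t = r·√(n−2)/√(1−r²) = 0.16 · 5.196152 / 0.987117 = 0.842

0.842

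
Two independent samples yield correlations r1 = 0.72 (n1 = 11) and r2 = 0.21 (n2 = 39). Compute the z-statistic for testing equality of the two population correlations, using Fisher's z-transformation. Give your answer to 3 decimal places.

1.777

z1 = atanh(0.72) = 0.907645,  z2 = atanh(0.21) = 0.213171
SE = √(1/(n1−3) + 1/(n2−3)) = √(1/8 + 1/36) = √(0.1250000 + 0.0277778) = √0.1527778 = 0.390868
z = (z1 − z2)/SE = (0.907645 − 0.213171) / 0.390868 = 0.694474 / 0.390868 = 1.777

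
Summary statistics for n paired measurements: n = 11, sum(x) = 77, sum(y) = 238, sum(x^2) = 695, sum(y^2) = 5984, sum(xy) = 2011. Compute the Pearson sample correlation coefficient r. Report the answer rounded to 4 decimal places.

Numerator: nΣxy − (Σx)(Σy) = 11·2011 − (77)(238) = 3795
Denominator: √[(nΣx²−(Σx)²)(nΣy²−(Σy)²)]
  nΣx²−(Σx)² = 11·695 − 5929 = 1716;  nΣy²−(Σy)² = 11·5984 − 56644 = 9180
  √(1716·9180) = √15752880 = 3968.9898
r = 3795 / 3968.9898 = 0.9562

0.9562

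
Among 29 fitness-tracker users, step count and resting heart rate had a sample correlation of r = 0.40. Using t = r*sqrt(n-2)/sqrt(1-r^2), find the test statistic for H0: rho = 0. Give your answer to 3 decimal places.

2.268

t = r·√(n−2) / √(1−r²) with r = 0.40, n = 29
  = 0.40·√27 / √(1 − 0.1600)
  = 0.40·5.196152 / 0.916515
  = 2.078461 / 0.916515 = 2.268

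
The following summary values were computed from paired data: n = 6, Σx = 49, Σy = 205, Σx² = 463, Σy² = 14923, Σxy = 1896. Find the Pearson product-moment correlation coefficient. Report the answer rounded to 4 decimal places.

S_xy = nΣxy − ΣxΣy = 6·1896 − 49·205 = 11376 − 10045 = 1331
S_xx = nΣx² − (Σx)² = 6·463 − 49² = 2778 − 2401 = 377
S_yy = nΣy² − (Σy)² = 6·14923 − 205² = 89538 − 42025 = 47513
r = S_xy / √(S_xx·S_yy) = 1331 / √(377·47513) = 1331 / √17912401 = 1331 / 4232.3045 = 0.3145

0.3145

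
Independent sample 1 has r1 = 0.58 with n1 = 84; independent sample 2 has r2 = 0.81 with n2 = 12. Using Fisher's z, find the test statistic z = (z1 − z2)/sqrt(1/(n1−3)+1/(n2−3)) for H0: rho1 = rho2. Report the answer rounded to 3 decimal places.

Fisher z-transforms: z1 = atanh(0.58) = 0.662463, z2 = atanh(0.81) = 1.127029; difference d = -0.464566
Var(d) = 1/81 + 1/9 = 0.0123457 + 0.1111111 = 0.1234568
z = d/√Var(d) = -0.464566 / √0.1234568 = -0.464566 / 0.351364 = -1.322

-1.322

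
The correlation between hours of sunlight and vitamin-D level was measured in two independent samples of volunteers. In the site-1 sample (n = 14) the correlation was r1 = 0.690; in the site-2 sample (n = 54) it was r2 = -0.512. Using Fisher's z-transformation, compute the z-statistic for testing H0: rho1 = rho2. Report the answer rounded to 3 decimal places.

z1 = atanh(0.690) = 0.847956,  z2 = atanh(-0.512) = -0.565437
SE = √(1/(n1−3) + 1/(n2−3)) = √(1/11 + 1/51) = √(0.0909091 + 0.0196078) = √0.1105169 = 0.332441
z = (z1 − z2)/SE = (0.847956 − (-0.565437)) / 0.332441 = 1.413393 / 0.332441 = 4.252

4.252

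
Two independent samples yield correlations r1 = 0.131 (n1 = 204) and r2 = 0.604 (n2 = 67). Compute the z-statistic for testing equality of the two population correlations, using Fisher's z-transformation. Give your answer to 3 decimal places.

Fisher z-transforms: z1 = atanh(0.131) = 0.131757, z2 = atanh(0.604) = 0.699421; difference d = -0.567664
Var(d) = 1/201 + 1/64 = 0.0049751 + 0.0156250 = 0.0206001
z = d/√Var(d) = -0.567664 / √0.0206001 = -0.567664 / 0.143527 = -3.955

-3.955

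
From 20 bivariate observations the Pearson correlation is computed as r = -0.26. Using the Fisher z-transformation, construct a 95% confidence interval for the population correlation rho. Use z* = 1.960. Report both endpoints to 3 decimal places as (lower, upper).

(-0.630, 0.206)

z_r = atanh(-0.26) = -0.266108;  SE = 1/√(n−3) = 1/√17 = 0.242536
z-limits: -0.266108 ± 1.960·0.242536 = -0.266108 ± 0.475371 = [-0.741479, 0.209263]
ρ-limits: (tanh -0.741479, tanh 0.209263) = (-0.630, 0.206)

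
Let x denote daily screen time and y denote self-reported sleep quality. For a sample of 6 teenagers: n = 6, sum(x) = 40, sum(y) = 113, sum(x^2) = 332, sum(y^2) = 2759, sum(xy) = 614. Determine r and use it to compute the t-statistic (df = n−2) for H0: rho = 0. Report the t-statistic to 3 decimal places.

Numerator: nΣxy − (Σx)(Σy) = 6·614 − (40)(113) = -836
Denominator: √[(nΣx²−(Σx)²)(nΣy²−(Σy)²)]
  nΣx²−(Σx)² = 6·332 − 1600 = 392;  nΣy²−(Σy)² = 6·2759 − 12769 = 3785
  √(392·3785) = √1483720 = 1218.0805
r = -836 / 1218.0805 = -0.6863
t = r·√(n−2)/√(1−r²) = -0.6863·√4 / √(1−0.471008) = -1.372600 / 0.727318 = -1.887

-1.887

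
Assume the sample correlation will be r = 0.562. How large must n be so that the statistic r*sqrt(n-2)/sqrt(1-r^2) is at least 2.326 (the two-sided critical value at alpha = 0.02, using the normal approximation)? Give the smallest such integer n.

Need r·√(n−2)/√(1−r²) ≥ 2.326
√(n−2) ≥ 2.326·√(1−0.315844) / 0.562 = 2.326·0.827137 / 0.562 = 3.4233
n−2 ≥ 11.7190  ⇒  n ≥ 13.7190
Smallest integer n = 14

14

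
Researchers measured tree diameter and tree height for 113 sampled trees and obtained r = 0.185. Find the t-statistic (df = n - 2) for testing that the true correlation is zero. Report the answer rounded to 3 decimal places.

1 − r² = 1 − 0.034225 = 0.965775;  √(1−r²) = 0.982739
√(n−2) = √111 = 10.535654
t = r·√(n−2)/√(1−r²) = 0.185 · 10.535654 / 0.982739 = 1.983

1.983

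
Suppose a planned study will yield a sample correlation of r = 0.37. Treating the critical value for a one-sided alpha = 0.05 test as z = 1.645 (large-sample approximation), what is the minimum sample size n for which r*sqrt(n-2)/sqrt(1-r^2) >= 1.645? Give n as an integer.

20

r√(n−2)/√(1−r²) ≥ 1.645  ⇔  n−2 ≥ (1.645)²·(1−r²)/r²
(1−r²)/r² = (1−0.1369)/0.1369 = 6.3046
n ≥ 2 + 2.706025·6.3046 = 2 + 17.0604 = 19.0604
⌈19.0604⌉ = 20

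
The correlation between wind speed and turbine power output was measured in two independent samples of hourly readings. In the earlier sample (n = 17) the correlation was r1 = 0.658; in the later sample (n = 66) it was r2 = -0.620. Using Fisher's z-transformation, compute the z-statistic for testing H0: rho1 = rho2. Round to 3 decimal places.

Fisher z-transforms: z1 = atanh(0.658) = 0.789278, z2 = atanh(-0.620) = -0.725005; difference d = 1.514283
Var(d) = 1/14 + 1/63 = 0.0714286 + 0.0158730 = 0.0873016
z = d/√Var(d) = 1.514283 / √0.0873016 = 1.514283 / 0.295468 = 5.125

5.125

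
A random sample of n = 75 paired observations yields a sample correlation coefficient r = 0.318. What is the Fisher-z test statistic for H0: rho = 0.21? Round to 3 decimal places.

0.986

Fisher z: atanh(0.318) = 0.329421, atanh(0.21) = 0.213171
z = (z_r − z_0)·√(n−3) = (0.329421 − 0.213171)·√72 = 0.116250 · 8.485281 = 0.986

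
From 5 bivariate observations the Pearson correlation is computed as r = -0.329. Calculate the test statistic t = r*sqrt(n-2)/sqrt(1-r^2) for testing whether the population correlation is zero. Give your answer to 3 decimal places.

t = r·√(n−2) / √(1−r²) with r = -0.329, n = 5
  = -0.329·√3 / √(1 − 0.108241)
  = -0.329·1.732051 / 0.944330
  = -0.569845 / 0.944330 = -0.603

-0.603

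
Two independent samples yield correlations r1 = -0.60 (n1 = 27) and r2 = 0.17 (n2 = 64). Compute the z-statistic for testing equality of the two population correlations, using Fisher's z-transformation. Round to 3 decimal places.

z1 = atanh(-0.60) = -0.693147,  z2 = atanh(0.17) = 0.171667
SE = √(1/(n1−3) + 1/(n2−3)) = √(1/24 + 1/61) = √(0.0416667 + 0.0163934) = √0.0580601 = 0.240957
z = (z1 − z2)/SE = (-0.693147 − 0.171667) / 0.240957 = -0.864814 / 0.240957 = -3.589

-3.589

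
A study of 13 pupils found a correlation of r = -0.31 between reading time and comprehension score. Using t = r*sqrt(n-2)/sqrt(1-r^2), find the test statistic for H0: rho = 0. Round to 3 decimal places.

-1.081

t = r·√(n−2) / √(1−r²) with r = -0.31, n = 13
  = -0.31·√11 / √(1 − 0.0961)
  = -0.31·3.316625 / 0.950737
  = -1.028154 / 0.950737 = -1.081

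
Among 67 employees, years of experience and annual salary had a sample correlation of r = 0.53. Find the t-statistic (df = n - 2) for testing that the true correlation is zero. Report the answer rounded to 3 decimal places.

5.039

t = r·√(n−2) / √(1−r²) with r = 0.53, n = 67
  = 0.53·√65 / √(1 − 0.2809)
  = 0.53·8.062258 / 0.847998
  = 4.272997 / 0.847998 = 5.039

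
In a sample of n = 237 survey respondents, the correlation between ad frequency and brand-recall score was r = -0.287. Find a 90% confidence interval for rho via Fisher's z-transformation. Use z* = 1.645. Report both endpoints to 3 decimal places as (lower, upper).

(-0.382, -0.186)

Fisher z: z_r = atanh(r) = ½·ln((1+(-0.287))/(1−(-0.287))) = -0.295294
SE(z) = 1/√(n−3) = 1/√234 = 0.065372
90% ⇒ z* = 1.645; margin = 1.645·0.065372 = 0.107537
CI on z-scale: (-0.402831, -0.187757)
Back-transform: tanh(-0.402831) = -0.382369, tanh(-0.187757) = -0.185581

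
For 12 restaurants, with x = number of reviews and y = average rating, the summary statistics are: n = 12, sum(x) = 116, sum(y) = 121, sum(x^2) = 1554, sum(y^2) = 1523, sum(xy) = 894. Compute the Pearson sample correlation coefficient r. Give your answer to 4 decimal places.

S_xy = nΣxy − ΣxΣy = 12·894 − 116·121 = 10728 − 14036 = -3308
S_xx = nΣx² − (Σx)² = 12·1554 − 116² = 18648 − 13456 = 5192
S_yy = nΣy² − (Σy)² = 12·1523 − 121² = 18276 − 14641 = 3635
r = S_xy / √(S_xx·S_yy) = -3308 / √(5192·3635) = -3308 / √18872920 = -3308 / 4344.2974 = -0.7615

-0.7615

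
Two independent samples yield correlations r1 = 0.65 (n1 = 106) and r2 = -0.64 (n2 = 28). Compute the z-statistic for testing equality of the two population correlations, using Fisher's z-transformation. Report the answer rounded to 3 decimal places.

6.878

z1 = atanh(0.65) = 0.775299,  z2 = atanh(-0.64) = -0.758174
SE = √(1/(n1−3) + 1/(n2−3)) = √(1/103 + 1/25) = √(0.0097087 + 0.0400000) = √0.0497087 = 0.222954
z = (z1 − z2)/SE = (0.775299 − (-0.758174)) / 0.222954 = 1.533473 / 0.222954 = 6.878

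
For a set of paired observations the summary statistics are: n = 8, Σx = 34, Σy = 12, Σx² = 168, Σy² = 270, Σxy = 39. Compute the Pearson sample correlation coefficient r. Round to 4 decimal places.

-0.1559

Numerator: nΣxy − (Σx)(Σy) = 8·39 − (34)(12) = -96
Denominator: √[(nΣx²−(Σx)²)(nΣy²−(Σy)²)]
  nΣx²−(Σx)² = 8·168 − 1156 = 188;  nΣy²−(Σy)² = 8·270 − 144 = 2016
  √(188·2016) = √379008 = 615.6363
r = -96 / 615.6363 = -0.1559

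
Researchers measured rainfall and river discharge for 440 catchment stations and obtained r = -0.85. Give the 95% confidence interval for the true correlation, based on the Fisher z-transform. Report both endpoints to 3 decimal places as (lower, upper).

z_r = atanh(-0.85) = -1.256153;  SE = 1/√(n−3) = 1/√437 = 0.047836
z-limits: -1.256153 ± 1.960·0.047836 = -1.256153 ± 0.093759 = [-1.349912, -1.162394]
ρ-limits: (tanh -1.349912, tanh -1.162394) = (-0.874, -0.822)

(-0.874, -0.822)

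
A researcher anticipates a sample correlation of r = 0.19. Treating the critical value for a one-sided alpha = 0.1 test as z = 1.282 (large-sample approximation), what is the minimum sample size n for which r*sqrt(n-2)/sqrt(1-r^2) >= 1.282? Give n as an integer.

r√(n−2)/√(1−r²) ≥ 1.282  ⇔  n−2 ≥ (1.282)²·(1−r²)/r²
(1−r²)/r² = (1−0.0361)/0.0361 = 26.7008
n ≥ 2 + 1.643524·26.7008 = 2 + 43.8834 = 45.8834
⌈45.8834⌉ = 46

46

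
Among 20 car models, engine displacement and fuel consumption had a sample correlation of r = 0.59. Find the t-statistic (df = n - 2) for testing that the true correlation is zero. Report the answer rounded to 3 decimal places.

1 − r² = 1 − 0.3481 = 0.6519;  √(1−r²) = 0.807403
√(n−2) = √18 = 4.242641
t = r·√(n−2)/√(1−r²) = 0.59 · 4.242641 / 0.807403 = 3.100

3.100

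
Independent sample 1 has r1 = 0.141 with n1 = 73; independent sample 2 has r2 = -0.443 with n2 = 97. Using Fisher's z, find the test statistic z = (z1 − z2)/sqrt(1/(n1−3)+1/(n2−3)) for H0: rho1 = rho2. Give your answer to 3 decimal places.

3.914

z1 = atanh(0.141) = 0.141946,  z2 = atanh(-0.443) = -0.475957
SE = √(1/(n1−3) + 1/(n2−3)) = √(1/70 + 1/94) = √(0.0142857 + 0.0106383) = √0.0249240 = 0.157873
z = (z1 − z2)/SE = (0.141946 − (-0.475957)) / 0.157873 = 0.617903 / 0.157873 = 3.914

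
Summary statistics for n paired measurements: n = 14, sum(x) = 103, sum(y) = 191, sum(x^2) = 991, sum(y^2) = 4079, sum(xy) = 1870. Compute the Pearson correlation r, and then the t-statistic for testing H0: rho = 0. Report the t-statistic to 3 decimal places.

4.508

S_xy = nΣxy − ΣxΣy = 14·1870 − 103·191 = 26180 − 19673 = 6507
S_xx = nΣx² − (Σx)² = 14·991 − 103² = 13874 − 10609 = 3265
S_yy = nΣy² − (Σy)² = 14·4079 − 191² = 57106 − 36481 = 20625
r = S_xy / √(S_xx·S_yy) = 6507 / √(3265·20625) = 6507 / √67340625 = 6507 / 8206.1334 = 0.7929
t = r·√(n−2)/√(1−r²) = 0.7929·√12 / √(1−0.628690) = 2.746686 / 0.609352 = 4.508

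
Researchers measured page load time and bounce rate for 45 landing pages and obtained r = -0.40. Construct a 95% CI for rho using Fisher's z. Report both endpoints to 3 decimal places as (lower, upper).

z_r = atanh(-0.40) = -0.423649;  SE = 1/√(n−3) = 1/√42 = 0.154303
z-limits: -0.423649 ± 1.960·0.154303 = -0.423649 ± 0.302434 = [-0.726083, -0.121215]
ρ-limits: (tanh -0.726083, tanh -0.121215) = (-0.621, -0.121)

(-0.621, -0.121)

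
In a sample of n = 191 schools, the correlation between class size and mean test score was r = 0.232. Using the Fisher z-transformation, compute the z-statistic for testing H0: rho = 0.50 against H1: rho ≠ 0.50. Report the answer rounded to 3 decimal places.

-4.292

Fisher z: atanh(0.232) = 0.236302, atanh(0.50) = 0.549306
z = (z_r − z_0)·√(n−3) = (0.236302 − 0.549306)·√188 = -0.313004 · 13.711309 = -4.292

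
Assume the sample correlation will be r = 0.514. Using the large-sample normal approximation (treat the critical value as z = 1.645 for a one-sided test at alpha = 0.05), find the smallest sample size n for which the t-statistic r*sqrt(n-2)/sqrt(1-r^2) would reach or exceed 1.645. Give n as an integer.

10

Need r·√(n−2)/√(1−r²) ≥ 1.645
√(n−2) ≥ 1.645·√(1−0.264196) / 0.514 = 1.645·0.857790 / 0.514 = 2.7453
n−2 ≥ 7.5367  ⇒  n ≥ 9.5367
Smallest integer n = 10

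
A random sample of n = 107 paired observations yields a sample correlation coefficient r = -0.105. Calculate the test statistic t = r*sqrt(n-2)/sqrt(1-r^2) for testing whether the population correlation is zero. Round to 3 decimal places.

-1.082

t = r·√(n−2) / √(1−r²) with r = -0.105, n = 107
  = -0.105·√105 / √(1 − 0.011025)
  = -0.105·10.246951 / 0.994472
  = -1.075930 / 0.994472 = -1.082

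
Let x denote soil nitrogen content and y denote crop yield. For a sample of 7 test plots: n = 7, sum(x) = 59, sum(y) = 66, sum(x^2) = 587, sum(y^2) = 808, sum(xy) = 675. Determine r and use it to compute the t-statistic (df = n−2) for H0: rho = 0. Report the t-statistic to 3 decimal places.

Numerator: nΣxy − (Σx)(Σy) = 7·675 − (59)(66) = 831
Denominator: √[(nΣx²−(Σx)²)(nΣy²−(Σy)²)]
  nΣx²−(Σx)² = 7·587 − 3481 = 628;  nΣy²−(Σy)² = 7·808 − 4356 = 1300
  √(628·1300) = √816400 = 903.5486
r = 831 / 903.5486 = 0.9197
t = r·√(n−2)/√(1−r²) = 0.9197·√5 / √(1−0.845848) = 2.056512 / 0.392622 = 5.238

5.238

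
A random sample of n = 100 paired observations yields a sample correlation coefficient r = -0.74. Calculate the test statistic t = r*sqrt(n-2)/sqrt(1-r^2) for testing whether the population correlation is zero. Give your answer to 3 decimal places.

1 − r² = 1 − 0.5476 = 0.4524;  √(1−r²) = 0.672607
√(n−2) = √98 = 9.899495
t = r·√(n−2)/√(1−r²) = -0.74 · 9.899495 / 0.672607 = -10.891

-10.891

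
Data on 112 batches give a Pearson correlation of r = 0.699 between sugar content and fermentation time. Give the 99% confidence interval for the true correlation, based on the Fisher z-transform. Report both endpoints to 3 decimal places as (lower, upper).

Fisher z: z_r = atanh(r) = ½·ln((1+0.699)/(1−0.699)) = 0.865342
SE(z) = 1/√(n−3) = 1/√109 = 0.095783
99% ⇒ z* = 2.576; margin = 2.576·0.095783 = 0.246737
CI on z-scale: (0.618605, 1.112079)
Back-transform: tanh(0.618605) = 0.550156, tanh(1.112079) = 0.804796

(0.550, 0.805)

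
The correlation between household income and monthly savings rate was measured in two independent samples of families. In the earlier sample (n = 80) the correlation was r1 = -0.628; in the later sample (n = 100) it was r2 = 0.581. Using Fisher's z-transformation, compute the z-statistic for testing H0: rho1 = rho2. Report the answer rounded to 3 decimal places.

Fisher z-transforms: z1 = atanh(-0.628) = -0.738107, z2 = atanh(0.581) = 0.663971; difference d = -1.402078
Var(d) = 1/77 + 1/97 = 0.0129870 + 0.0103093 = 0.0232963
z = d/√Var(d) = -1.402078 / √0.0232963 = -1.402078 / 0.152631 = -9.186

-9.186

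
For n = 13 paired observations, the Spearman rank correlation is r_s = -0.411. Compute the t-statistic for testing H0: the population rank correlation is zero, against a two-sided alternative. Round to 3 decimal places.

-1.495

1 − r_s² = 1 − 0.168921 = 0.831079;  √(1−r_s²) = 0.911635
√(n−2) = √11 = 3.316625
t = r_s·√(n−2)/√(1−r_s²) = -0.411 · 3.316625 / 0.911635 = -1.495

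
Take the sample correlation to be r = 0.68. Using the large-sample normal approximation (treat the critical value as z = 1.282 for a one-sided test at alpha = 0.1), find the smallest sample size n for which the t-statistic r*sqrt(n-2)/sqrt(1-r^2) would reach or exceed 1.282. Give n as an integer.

4

r√(n−2)/√(1−r²) ≥ 1.282  ⇔  n−2 ≥ (1.282)²·(1−r²)/r²
(1−r²)/r² = (1−0.4624)/0.4624 = 1.1626
n ≥ 2 + 1.643524·1.1626 = 2 + 1.9108 = 3.9108
⌈3.9108⌉ = 4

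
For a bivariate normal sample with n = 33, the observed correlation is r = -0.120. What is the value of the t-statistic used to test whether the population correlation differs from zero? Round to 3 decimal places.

-0.673

1 − r² = 1 − 0.014400 = 0.985600;  √(1−r²) = 0.992774
√(n−2) = √31 = 5.567764
t = r·√(n−2)/√(1−r²) = -0.120 · 5.567764 / 0.992774 = -0.673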